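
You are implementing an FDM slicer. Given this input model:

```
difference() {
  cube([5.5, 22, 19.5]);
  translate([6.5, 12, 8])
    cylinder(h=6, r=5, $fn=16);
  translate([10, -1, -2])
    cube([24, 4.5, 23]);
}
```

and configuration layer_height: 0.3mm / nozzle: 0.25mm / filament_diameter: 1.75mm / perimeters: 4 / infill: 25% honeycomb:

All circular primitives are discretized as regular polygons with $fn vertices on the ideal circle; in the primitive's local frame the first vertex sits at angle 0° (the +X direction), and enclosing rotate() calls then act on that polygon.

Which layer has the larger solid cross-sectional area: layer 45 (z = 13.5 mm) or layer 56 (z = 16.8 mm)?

Layer 45 (z = 13.5): the 5.5×22 cube contributes its full rectangle (area 121.00 mm²); the r=5 cylinder at (6.5, 12) gives a regular 16-gon of circumradius 5 (constant along its height) (area = (16/2)·5.000²·sin(360°/16) = 76.54 mm²); the 24×4.5 cube at (10, -1) contributes its full rectangle (area 108.00 mm²); Subtracting the remaining from the first: starting from the 5.5×22 cube (121.00 mm²), the r=5 cylinder at (6.5, 12) partially overlaps it — only the 28.47 mm² overlap (of its 76.54 mm²) is removed, clipping the outline; the 24×4.5 cube at (10, -1) misses the remaining region (no effect) — area = 92.53 mm². So its area = 92.53 mm². Layer 56 (z = 16.8): the cube (footprint 5.5×22) is included at this height (area 121.00 mm²); the cylinder at (6.5, 12) does not reach this height (z outside [8, 14]); the cube at (10, -1) (footprint 24×4.5) is included at this height (area 108.00 mm²); After the difference (first − rest): starting from the 5.5×22 cube (121.00 mm²), the 24×4.5 cube at (10, -1) misses the remaining region (no effect) — area = 121.00 mm². So its area = 121.00 mm². Layer 56 is larger (121.00 vs 92.53 mm²).

layer 56 (z = 16.8 mm)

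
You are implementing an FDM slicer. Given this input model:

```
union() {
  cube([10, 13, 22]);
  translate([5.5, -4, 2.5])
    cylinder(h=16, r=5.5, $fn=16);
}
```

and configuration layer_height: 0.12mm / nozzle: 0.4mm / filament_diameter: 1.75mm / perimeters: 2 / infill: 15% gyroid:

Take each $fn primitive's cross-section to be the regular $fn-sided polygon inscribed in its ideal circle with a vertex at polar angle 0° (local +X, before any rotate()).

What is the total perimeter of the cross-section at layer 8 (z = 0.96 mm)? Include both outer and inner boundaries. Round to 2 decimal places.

46.00 mm

At z = 0.96 mm: the cube is present — its section is the full 10×13 rectangle (perimeter 46.00 mm); the cylinder at (5.5, -4) does not reach this height (z outside [2.5, 18.5]); Taking the union: only the 10×13 cube is present, so the union is just that shape — boundary = 46.00 mm. Overall, the cross-section is a single solid region. Total boundary length (outer) = 46.00 mm.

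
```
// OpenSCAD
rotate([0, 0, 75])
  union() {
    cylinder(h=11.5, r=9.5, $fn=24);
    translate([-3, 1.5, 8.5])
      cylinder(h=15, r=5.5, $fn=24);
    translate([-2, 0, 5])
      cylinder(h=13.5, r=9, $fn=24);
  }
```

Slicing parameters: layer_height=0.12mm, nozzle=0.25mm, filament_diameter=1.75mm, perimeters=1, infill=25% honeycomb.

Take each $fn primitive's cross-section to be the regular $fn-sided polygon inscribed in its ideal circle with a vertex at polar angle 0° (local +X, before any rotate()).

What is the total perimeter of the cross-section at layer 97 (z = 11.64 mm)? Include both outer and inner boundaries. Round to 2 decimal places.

At z = 11.64 mm: the cylinder is not intersected at this z (z outside [0, 11.5]); the r=5.5 cylinder at (-3, 1.5) contributes a regular 24-gon of circumradius 5.5 (perimeter = 2·24·5.500·sin(180°/24) = 34.46 mm); the cylinder at (-2, 0): section is a regular 24-gon, circumradius r=9 (perimeter = 2·24·9.000·sin(180°/24) = 56.39 mm); Merging all regions: the r=5.5 cylinder at (-3, 1.5) lies entirely inside the r=9 cylinder at (-2, 0), so the union is just the r=9 cylinder at (-2, 0) — boundary = 56.39 mm; (whole slice rotated 75° about Z — lengths, areas and connectivity unchanged). Overall, the cross-section is a single solid region. Total boundary length (outer) = 56.39 mm.

56.39 mm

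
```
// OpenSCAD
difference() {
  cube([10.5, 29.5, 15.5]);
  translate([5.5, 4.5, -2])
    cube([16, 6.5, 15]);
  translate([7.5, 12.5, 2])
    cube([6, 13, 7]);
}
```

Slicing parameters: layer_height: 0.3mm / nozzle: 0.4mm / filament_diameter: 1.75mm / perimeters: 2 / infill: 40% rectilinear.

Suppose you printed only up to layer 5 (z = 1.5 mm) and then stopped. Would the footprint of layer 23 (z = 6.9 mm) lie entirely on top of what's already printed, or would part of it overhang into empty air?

Compare the two slices. At z = 1.5: the cube is present — its section is the full 10.5×29.5 rectangle (area 309.75 mm²); the cube at (5.5, 4.5) is present — its section is the full 16×6.5 rectangle (area 104.00 mm²); the cube at (7.5, 12.5) is not intersected at this z (z outside [2, 9]); Taking the first minus the rest: starting from the 10.5×29.5 cube (309.75 mm²), the 16×6.5 cube at (5.5, 4.5) partially overlaps it — only the 32.50 mm² overlap (of its 104.00 mm²) is removed, clipping the outline — area = 277.25 mm². At z = 6.9: the cube is present — its section is the full 10.5×29.5 rectangle (area 309.75 mm²); the cube at (5.5, 4.5) (footprint 16×6.5) is included at this height (area 104.00 mm²); the 6×13 cube at (7.5, 12.5) contributes its full rectangle (area 78.00 mm²); Subtracting the remaining from the first: starting from the 10.5×29.5 cube (309.75 mm²), the 16×6.5 cube at (5.5, 4.5) partially overlaps it — only the 32.50 mm² overlap (of its 104.00 mm²) is removed, clipping the outline; the 6×13 cube at (7.5, 12.5) partially overlaps it — only the 39.00 mm² overlap (of its 78.00 mm²) is removed, clipping the outline — area = 238.25 mm². Checking containment: the cross-section at z = 6.9 is a subset of the cross-section at z = 1.5.

entirely on top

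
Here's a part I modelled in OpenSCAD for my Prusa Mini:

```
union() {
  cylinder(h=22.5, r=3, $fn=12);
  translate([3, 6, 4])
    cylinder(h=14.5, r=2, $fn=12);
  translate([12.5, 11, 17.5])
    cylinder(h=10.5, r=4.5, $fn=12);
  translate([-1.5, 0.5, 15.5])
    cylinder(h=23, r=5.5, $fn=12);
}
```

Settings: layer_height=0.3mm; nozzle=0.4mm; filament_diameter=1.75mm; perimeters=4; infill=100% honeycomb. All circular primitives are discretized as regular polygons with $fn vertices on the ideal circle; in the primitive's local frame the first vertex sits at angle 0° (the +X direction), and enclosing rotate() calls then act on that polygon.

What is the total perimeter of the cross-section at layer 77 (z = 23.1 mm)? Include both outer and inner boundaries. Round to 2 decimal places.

62.12 mm

At z = 23.1 mm: the cylinder does not reach this height (z outside [0, 22.5]); the cylinder at (3, 6) is absent (z outside [4, 18.5]); the r=4.5 cylinder at (12.5, 11) gives a regular 12-gon of circumradius 4.5 (constant along its height) (perimeter = 2·12·4.500·sin(180°/12) = 27.95 mm); the cylinder at (-1.5, 0.5): section is a regular 12-gon, circumradius r=5.5 (perimeter = 2·12·5.500·sin(180°/12) = 34.16 mm); Combining (union): the 2 present regions are separate (no shared area or edge), so areas and boundary lengths simply add and each stays a separate island — boundary = 62.12 mm. Overall, the cross-section has 2 separate islands. Total boundary length (outer) = 62.12 mm.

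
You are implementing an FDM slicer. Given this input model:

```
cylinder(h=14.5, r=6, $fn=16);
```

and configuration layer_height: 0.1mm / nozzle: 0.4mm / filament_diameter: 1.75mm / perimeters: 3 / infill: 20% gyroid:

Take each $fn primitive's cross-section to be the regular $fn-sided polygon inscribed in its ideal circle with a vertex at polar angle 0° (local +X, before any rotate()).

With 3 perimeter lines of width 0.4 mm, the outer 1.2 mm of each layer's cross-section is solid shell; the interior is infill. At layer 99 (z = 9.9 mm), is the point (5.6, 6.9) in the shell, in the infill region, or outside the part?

At z = 9.9 mm: the r=6 cylinder contributes a regular 16-gon of circumradius 6. Overall, the cross-section is a single solid region. The nearest boundary edge runs (4.24, 4.24)→(2.30, 5.54); distance from the point to it = 2.96 mm. The point is not inside any of the regions above, so it lies outside the cross-section (2.96 mm from the nearest boundary).

outside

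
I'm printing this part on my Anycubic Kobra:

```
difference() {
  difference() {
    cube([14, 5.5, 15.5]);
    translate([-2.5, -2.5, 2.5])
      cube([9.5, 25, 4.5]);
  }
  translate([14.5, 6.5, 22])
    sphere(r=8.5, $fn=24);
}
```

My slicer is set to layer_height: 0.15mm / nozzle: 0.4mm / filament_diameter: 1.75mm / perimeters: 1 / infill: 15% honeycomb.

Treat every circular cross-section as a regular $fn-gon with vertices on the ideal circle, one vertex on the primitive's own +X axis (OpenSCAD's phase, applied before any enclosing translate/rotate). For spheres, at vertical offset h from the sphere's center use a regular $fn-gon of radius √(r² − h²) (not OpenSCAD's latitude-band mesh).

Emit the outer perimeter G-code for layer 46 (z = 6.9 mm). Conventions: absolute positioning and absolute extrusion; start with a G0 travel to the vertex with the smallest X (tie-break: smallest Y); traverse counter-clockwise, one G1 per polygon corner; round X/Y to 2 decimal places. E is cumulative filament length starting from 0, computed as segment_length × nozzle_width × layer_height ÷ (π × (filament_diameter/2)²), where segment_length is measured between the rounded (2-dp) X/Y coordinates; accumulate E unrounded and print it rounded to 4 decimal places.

At z = 6.9 mm: the 14×5.5 cube contributes its full rectangle; the cube at (-2.5, -2.5) is present — its section is the full 9.5×25 rectangle; Taking the first minus the rest: starting from the 14×5.5 cube, the 9.5×25 cube at (-2.5, -2.5) partially overlaps it — only the 38.50 mm² overlap (of its 237.50 mm²) is removed, clipping the outline — 1 connected region; the sphere at (14.5, 6.5) is not intersected at this z (|z−center|=15.100 > r=8.5); After the difference (first − rest): none of the subtracted shapes is present at this height, so the result so far is unchanged — 1 connected region. The outline is a single polygon with 4 vertices. Extrusion per mm of travel: 0.4 × 0.15 / (π × 0.875²) = 0.024945. Accumulating E over each segment gives final E = 0.6236.

G0 X7.00 Y0.00 Z6.90
G1 X14.00 Y0.00 E0.1746
G1 X14.00 Y5.50 E0.3118
G1 X7.00 Y5.50 E0.4864
G1 X7.00 Y0.00 E0.6236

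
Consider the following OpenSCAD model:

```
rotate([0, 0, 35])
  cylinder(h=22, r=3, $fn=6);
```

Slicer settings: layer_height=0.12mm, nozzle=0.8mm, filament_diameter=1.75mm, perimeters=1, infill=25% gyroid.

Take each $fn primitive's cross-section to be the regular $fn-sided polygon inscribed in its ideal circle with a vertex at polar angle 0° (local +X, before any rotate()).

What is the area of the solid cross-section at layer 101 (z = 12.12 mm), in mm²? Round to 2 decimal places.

At z = 12.12 mm: the r=3 cylinder contributes a regular 6-gon of circumradius 3 (area = (6/2)·3.000²·sin(360°/6) = 23.38 mm²); (rotated 35° about Z; rotation is an isometry so areas/perimeters/island counts are preserved). Overall, the cross-section is a single solid region. Net area = 23.38 mm².

23.38 mm²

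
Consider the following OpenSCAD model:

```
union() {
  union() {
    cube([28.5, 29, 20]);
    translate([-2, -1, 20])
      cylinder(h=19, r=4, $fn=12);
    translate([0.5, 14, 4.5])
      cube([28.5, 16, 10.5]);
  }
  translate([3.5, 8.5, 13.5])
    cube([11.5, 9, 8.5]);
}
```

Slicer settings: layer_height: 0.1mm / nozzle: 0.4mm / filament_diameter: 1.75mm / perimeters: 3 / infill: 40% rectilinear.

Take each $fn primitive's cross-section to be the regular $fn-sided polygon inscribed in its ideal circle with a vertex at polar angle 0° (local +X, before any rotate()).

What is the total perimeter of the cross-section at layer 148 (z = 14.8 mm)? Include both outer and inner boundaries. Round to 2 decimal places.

118.00 mm

At z = 14.8 mm: the 28.5×29 cube contributes its full rectangle (perimeter 115.00 mm); the cylinder at (-2, -1) is absent (z outside [20, 39]); the 28.5×16 cube at (0.5, 14) contributes its full rectangle (perimeter 89.00 mm); Combining (union): the regions partially overlap (shared area 420.00 mm²), so the edge portions inside another operand are dropped and the merged outline is re-measured after clipping — boundary = 118.00 mm; the cube at (3.5, 8.5) (footprint 11.5×9) is included at this height (perimeter 41.00 mm); Merging all regions: the 11.5×9 cube at (3.5, 8.5) lies entirely inside the result so far, so the union is just the result so far — boundary = 118.00 mm. Overall, the cross-section is a single solid region. Total boundary length (outer) = 118.00 mm.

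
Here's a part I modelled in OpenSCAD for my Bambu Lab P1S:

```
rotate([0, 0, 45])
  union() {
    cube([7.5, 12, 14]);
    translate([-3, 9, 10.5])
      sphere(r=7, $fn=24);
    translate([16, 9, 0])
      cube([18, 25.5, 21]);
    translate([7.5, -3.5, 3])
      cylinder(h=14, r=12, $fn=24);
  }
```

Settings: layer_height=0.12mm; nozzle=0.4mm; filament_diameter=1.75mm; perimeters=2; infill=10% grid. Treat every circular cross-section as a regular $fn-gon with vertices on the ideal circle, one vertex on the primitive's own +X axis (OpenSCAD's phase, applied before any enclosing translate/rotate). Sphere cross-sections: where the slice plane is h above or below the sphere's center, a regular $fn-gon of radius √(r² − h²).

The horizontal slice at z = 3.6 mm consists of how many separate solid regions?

3

At z = 3.6 mm: the cube is present — its section is the full 7.5×12 rectangle; the r=7 sphere at (-3, 9) slices to a regular 24-gon of circumradius 1.179 (√(r²−h²) with h=6.9 from center); the cube at (16, 9) is present — its section is the full 18×25.5 rectangle; the cylinder at (7.5, -3.5): section is a regular 24-gon, circumradius r=12; Merging all regions: the regions partially overlap (shared area 56.92 mm²), so overlapping operands fuse into one piece — 3 connected regions; (rotated 45° about Z; rotation is an isometry so areas/perimeters/island counts are preserved). The result has 3 disconnected regions.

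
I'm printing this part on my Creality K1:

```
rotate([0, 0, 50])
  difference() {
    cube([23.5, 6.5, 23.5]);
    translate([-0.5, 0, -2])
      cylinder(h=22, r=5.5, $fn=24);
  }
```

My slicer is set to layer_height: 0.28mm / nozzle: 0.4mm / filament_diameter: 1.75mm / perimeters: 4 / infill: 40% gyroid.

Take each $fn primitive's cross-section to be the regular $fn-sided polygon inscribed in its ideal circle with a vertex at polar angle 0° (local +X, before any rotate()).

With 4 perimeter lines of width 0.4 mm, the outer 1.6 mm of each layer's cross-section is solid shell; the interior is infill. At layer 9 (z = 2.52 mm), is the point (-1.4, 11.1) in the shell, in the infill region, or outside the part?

At z = 2.52 mm: the 23.5×6.5 cube contributes its full rectangle; the cylinder at (-0.5, 0): section is a regular 24-gon, circumradius r=5.5; Taking the first minus the rest: starting from the 23.5×6.5 cube, the r=5.5 cylinder at (-0.5, 0) partially overlaps it — only the 20.75 mm² overlap (of its 93.95 mm²) is removed, clipping the outline — 1 connected region; (whole slice rotated 50° about Z — lengths, areas and connectivity unchanged). Overall, the cross-section is a single solid region. Undo the 50° rotation: the query point maps to (7.603, 8.207) in the un-rotated model frame. The nearest boundary edge runs (0.00, 6.50)→(23.50, 6.50); distance from the point to it = 1.71 mm. The point is not inside any of the regions above, so it lies outside the cross-section (1.71 mm from the nearest boundary).

outside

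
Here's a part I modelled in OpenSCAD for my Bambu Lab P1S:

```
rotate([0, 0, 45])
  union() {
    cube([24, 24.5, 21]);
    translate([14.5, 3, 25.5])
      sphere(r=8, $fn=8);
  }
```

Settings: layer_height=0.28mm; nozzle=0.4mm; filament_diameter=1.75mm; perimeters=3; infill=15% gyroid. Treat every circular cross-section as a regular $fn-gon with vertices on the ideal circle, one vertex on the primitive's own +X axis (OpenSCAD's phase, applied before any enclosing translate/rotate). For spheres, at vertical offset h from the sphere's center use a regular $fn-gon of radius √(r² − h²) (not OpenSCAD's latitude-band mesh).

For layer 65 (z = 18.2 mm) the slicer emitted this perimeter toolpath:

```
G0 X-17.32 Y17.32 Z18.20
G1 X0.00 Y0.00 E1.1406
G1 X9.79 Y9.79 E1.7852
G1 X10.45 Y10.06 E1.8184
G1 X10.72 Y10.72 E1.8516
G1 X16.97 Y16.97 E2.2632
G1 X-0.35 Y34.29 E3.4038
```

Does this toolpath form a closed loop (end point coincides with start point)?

Start point (G0): (-17.32, 17.32). End point (last G1): the path does not return to the start — open.

no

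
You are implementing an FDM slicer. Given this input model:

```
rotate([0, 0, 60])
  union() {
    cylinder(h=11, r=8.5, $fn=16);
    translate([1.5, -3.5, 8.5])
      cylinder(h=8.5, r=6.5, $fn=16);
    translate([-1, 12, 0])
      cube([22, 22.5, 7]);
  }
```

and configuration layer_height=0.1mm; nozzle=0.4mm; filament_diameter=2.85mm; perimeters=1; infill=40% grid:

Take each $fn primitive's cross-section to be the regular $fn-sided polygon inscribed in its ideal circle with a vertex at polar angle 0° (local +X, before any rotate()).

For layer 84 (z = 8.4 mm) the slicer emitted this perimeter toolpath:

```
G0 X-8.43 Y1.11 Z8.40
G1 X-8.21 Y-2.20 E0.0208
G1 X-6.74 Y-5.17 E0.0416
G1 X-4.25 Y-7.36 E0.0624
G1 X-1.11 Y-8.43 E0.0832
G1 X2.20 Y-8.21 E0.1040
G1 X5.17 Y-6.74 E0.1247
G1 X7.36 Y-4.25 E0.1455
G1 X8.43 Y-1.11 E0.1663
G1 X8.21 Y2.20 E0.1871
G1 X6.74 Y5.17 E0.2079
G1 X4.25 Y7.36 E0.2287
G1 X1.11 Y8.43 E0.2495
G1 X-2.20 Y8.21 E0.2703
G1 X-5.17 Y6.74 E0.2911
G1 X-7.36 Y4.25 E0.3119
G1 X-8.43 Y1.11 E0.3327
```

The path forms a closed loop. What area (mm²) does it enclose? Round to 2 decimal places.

221.14 mm²

Apply the shoelace formula to the sequence of (X, Y) vertices; enclosed area = 221.14 mm².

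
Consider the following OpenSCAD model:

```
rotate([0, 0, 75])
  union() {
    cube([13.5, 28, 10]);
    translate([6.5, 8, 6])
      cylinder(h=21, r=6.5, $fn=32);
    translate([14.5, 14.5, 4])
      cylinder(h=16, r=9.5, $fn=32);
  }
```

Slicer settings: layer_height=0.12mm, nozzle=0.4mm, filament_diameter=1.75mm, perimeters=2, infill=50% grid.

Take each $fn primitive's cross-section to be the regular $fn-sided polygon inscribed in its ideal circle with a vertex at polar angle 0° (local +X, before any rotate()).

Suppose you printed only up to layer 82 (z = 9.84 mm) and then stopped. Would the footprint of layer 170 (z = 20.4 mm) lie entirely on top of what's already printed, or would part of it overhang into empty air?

entirely on top

Compare the two slices. At z = 9.84: the cube is present — its section is the full 13.5×28 rectangle (area 378.00 mm²); the r=6.5 cylinder at (6.5, 8) gives a regular 32-gon of circumradius 6.5 (constant along its height) (area = (32/2)·6.500²·sin(360°/32) = 131.88 mm²); the cylinder at (14.5, 14.5): section is a regular 32-gon, circumradius r=9.5 (area = (32/2)·9.500²·sin(360°/32) = 281.71 mm²); Taking the union: the regions partially overlap — summed areas 791.59 mm² minus the doubly-counted overlap 253.83 mm² gives 537.76 mm² — area = 537.76 mm²; (rotated 75° about Z; rotation is an isometry so areas/perimeters/island counts are preserved). At z = 20.4: the cube does not reach this height (z outside [0, 10]); the cylinder at (6.5, 8): section is a regular 32-gon, circumradius r=6.5 (area = (32/2)·6.500²·sin(360°/32) = 131.88 mm²); the cylinder at (14.5, 14.5) is absent (z outside [4, 20]); Combining (union): only the r=6.5 cylinder at (6.5, 8) is present, so the union is just that shape — area = 131.88 mm²; (rotated 75° about Z; rotation is an isometry so areas/perimeters/island counts are preserved). Checking containment: the cross-section at z = 20.4 is a subset of the cross-section at z = 9.84.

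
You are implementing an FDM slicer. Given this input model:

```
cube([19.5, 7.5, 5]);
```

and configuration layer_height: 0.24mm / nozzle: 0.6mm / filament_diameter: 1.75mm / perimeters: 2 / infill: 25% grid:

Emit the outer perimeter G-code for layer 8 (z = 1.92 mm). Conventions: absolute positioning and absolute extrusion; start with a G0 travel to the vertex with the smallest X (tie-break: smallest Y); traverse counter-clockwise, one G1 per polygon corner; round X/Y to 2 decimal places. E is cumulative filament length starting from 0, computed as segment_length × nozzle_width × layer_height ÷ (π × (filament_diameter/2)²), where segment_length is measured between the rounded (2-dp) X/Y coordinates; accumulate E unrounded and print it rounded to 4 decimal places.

At z = 1.92 mm: the cube (footprint 19.5×7.5) is included at this height. The outline is a single polygon with 4 vertices. Extrusion per mm of travel: 0.6 × 0.24 / (π × 0.875²) = 0.059868. Accumulating E over each segment gives final E = 3.2329.

G0 X0.00 Y0.00 Z1.92
G1 X19.50 Y0.00 E1.1674
G1 X19.50 Y7.50 E1.6164
G1 X0.00 Y7.50 E2.7839
G1 X0.00 Y0.00 E3.2329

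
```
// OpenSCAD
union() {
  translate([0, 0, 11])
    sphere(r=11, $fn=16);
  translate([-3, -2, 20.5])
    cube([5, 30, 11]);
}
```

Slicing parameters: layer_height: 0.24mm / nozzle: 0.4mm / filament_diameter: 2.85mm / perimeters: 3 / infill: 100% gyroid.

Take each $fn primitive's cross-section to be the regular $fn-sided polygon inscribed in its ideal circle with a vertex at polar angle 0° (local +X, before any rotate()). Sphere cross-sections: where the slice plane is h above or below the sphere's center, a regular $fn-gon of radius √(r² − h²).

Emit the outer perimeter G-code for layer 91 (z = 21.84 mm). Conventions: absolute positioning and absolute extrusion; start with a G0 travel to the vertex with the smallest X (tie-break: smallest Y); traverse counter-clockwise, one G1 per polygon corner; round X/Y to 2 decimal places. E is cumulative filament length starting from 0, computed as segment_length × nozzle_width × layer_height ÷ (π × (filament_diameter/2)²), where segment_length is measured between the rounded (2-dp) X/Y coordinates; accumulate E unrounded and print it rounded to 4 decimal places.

At z = 21.84 mm: the r=11 sphere contributes a regular 16-gon of circumradius √(11²−10.84²) = 1.869; the 5×30 cube at (-3, -2) contributes its full rectangle; Taking the union: the r=11 sphere lies entirely inside the 5×30 cube at (-3, -2), so the union is just the 5×30 cube at (-3, -2) — 1 connected region. The outline is a single polygon with 4 vertices. Extrusion per mm of travel: 0.4 × 0.24 / (π × 1.425²) = 0.015048. Accumulating E over each segment gives final E = 1.0534.

G0 X-3.00 Y-2.00 Z21.84
G1 X2.00 Y-2.00 E0.0752
G1 X2.00 Y28.00 E0.5267
G1 X-3.00 Y28.00 E0.6019
G1 X-3.00 Y-2.00 E1.0534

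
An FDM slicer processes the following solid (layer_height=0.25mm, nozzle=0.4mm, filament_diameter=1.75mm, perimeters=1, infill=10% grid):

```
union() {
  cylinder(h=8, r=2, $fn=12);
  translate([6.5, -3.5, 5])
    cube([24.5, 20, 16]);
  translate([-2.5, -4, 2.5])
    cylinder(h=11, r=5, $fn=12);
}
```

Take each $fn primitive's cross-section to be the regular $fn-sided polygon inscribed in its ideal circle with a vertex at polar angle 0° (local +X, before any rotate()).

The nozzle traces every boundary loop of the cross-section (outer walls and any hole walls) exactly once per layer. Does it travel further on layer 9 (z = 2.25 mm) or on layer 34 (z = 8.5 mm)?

Layer 9 (z = 2.25): the r=2 cylinder contributes a regular 12-gon of circumradius 2 (perimeter = 2·12·2.000·sin(180°/12) = 12.42 mm); the cube at (6.5, -3.5) is absent (z outside [5, 21]); the cylinder at (-2.5, -4) does not reach this height (z outside [2.5, 13.5]); Combining (union): only the r=2 cylinder is present, so the union is just that shape — boundary = 12.42 mm. So its perimeter = 12.42 mm. Layer 34 (z = 8.5): the cylinder does not reach this height (z outside [0, 8]); the 24.5×20 cube at (6.5, -3.5) contributes its full rectangle (perimeter 89.00 mm); the cylinder at (-2.5, -4): section is a regular 12-gon, circumradius r=5 (perimeter = 2·12·5.000·sin(180°/12) = 31.06 mm); Taking the union: the 2 present regions are separate (no shared area or edge), so areas and boundary lengths simply add and each stays a separate island — boundary = 120.06 mm. So its perimeter = 120.06 mm. Layer 34 is larger (120.06 vs 12.42 mm).

layer 34 (z = 8.5 mm)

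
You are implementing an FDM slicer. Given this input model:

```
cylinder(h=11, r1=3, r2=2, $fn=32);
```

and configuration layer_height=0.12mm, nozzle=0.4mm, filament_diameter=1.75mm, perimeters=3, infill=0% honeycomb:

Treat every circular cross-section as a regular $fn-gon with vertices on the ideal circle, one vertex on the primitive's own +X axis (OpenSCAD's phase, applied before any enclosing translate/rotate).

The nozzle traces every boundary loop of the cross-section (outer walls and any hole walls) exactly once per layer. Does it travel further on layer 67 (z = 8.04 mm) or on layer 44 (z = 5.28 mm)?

Layer 67 (z = 8.04): the cone contributes a regular 32-gon of circumradius 2.269 (interpolated between r1=3 and r2=2 at t=0.731) (perimeter = 2·32·2.269·sin(180°/32) = 14.23 mm). So its perimeter = 14.23 mm. Layer 44 (z = 5.28): the cone (r1=3→r2=2) has section circumradius 2.520 here — a regular 32-gon (perimeter = 2·32·2.520·sin(180°/32) = 15.81 mm). So its perimeter = 15.81 mm. Layer 44 is larger (15.81 vs 14.23 mm).

layer 44 (z = 5.28 mm)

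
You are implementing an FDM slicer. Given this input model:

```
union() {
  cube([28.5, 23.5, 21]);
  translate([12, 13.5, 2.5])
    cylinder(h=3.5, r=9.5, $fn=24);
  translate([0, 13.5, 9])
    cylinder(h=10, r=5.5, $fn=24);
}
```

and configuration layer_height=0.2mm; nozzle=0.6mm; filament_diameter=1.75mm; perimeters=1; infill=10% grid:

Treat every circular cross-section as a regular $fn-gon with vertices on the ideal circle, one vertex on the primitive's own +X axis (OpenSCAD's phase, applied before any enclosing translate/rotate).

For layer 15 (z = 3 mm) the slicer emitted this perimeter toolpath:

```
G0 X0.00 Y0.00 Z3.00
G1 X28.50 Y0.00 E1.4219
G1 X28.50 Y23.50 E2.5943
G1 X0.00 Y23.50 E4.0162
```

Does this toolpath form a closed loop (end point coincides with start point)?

Start point (G0): (0.00, 0.00). End point (last G1): the path does not return to the start — open.

no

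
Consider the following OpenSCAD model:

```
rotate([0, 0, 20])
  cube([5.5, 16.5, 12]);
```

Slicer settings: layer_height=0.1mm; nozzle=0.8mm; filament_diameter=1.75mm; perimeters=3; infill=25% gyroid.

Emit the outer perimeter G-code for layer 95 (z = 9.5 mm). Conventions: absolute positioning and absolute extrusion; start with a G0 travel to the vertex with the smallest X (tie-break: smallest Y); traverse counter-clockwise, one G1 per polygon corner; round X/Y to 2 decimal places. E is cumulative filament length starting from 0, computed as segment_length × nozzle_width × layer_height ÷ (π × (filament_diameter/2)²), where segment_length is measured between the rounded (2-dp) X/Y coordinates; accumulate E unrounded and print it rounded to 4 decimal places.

At z = 9.5 mm: the 5.5×16.5 cube contributes its full rectangle; (rotated 20° about Z; rotation is an isometry so areas/perimeters/island counts are preserved). The outline is a single polygon with 4 vertices. Extrusion per mm of travel: 0.8 × 0.1 / (π × 0.875²) = 0.033260. Accumulating E over each segment gives final E = 1.4634.

G0 X-5.64 Y15.50 Z9.50
G1 X0.00 Y0.00 E0.5486
G1 X5.17 Y1.88 E0.7316
G1 X-0.48 Y17.39 E1.2806
G1 X-5.64 Y15.50 E1.4634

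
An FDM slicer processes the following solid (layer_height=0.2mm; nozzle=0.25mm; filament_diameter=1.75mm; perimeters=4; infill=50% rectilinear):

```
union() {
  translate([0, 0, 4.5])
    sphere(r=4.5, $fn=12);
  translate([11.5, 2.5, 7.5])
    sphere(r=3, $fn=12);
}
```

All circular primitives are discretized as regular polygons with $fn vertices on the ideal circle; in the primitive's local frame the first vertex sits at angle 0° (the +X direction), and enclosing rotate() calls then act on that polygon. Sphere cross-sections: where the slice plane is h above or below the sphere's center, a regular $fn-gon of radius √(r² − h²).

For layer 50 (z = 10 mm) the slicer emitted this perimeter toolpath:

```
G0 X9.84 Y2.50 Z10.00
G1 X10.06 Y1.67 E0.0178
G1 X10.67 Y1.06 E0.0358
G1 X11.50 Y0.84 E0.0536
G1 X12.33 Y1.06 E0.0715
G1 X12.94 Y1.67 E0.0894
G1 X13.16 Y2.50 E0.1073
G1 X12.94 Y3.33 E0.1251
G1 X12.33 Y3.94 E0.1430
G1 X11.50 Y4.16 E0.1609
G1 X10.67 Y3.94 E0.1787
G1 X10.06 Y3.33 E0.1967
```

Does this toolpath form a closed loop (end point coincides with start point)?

no

Start point (G0): (9.84, 2.50). End point (last G1): the path does not return to the start — open.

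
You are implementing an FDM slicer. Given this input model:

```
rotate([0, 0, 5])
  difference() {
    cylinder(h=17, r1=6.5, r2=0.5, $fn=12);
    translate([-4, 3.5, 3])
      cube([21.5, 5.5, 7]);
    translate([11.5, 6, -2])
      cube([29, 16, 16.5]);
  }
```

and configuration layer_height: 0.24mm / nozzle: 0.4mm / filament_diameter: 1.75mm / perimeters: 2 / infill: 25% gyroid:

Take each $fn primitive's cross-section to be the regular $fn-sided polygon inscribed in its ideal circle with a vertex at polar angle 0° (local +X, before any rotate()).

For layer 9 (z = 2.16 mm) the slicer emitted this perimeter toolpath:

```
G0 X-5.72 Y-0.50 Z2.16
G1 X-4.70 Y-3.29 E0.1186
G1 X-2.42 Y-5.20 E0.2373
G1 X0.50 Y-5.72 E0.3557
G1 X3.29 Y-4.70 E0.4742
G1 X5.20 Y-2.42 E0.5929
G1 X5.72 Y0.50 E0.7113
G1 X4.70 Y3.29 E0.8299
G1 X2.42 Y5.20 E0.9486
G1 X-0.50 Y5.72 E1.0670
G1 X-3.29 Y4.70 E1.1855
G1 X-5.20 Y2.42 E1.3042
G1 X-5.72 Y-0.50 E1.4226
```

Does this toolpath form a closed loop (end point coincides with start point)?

Start point (G0): (-5.72, -0.50). End point (last G1): the path returns to the start — closed.

yes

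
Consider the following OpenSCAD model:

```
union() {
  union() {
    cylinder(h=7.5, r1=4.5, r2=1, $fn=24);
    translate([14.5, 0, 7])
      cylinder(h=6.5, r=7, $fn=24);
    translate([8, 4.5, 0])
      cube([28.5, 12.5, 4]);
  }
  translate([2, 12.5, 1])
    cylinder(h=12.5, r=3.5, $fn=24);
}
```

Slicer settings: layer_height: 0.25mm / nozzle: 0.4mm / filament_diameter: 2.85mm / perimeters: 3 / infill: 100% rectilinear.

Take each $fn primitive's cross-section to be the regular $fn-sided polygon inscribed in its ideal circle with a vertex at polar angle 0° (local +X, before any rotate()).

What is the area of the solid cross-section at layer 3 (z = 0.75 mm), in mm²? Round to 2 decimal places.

409.74 mm²

At z = 0.75 mm: the cone: at t=0.100 of its height the radius interpolates to r₁+(r₂−r₁)t = 4.150, giving a regular 24-gon of that circumradius (area = (24/2)·4.150²·sin(360°/24) = 53.49 mm²); the cylinder at (14.5, 0) does not reach this height (z outside [7, 13.5]); the 28.5×12.5 cube at (8, 4.5) contributes its full rectangle (area 356.25 mm²); Combining (union): the 2 present regions are separate (no shared area or edge), so areas and boundary lengths simply add and each stays a separate island — area = 409.74 mm²; the cylinder at (2, 12.5) is not intersected at this z (z outside [1, 13.5]); Combining (union): only the result so far is present, so the union is just that shape — area = 409.74 mm². Overall, the cross-section has 2 separate islands. Net area = 409.74 mm².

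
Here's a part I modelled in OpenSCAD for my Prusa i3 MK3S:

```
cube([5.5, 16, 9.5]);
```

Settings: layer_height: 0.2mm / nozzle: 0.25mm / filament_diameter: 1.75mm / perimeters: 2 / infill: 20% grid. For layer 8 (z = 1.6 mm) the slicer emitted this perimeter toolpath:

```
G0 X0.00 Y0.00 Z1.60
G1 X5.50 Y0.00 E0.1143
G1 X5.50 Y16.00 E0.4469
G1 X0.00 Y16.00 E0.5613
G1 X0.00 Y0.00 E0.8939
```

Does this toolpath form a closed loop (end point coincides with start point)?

yes

Start point (G0): (0.00, 0.00). End point (last G1): the path returns to the start — closed.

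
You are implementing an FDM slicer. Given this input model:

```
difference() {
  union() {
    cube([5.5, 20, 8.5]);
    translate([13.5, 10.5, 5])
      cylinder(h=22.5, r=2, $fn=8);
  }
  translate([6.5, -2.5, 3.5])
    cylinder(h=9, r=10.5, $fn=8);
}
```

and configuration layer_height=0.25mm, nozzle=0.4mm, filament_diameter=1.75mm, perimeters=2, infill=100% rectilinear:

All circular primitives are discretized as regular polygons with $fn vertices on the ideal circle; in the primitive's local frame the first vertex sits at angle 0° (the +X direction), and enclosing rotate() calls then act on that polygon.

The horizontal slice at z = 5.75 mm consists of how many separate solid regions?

2

At z = 5.75 mm: the cube is present — its section is the full 5.5×20 rectangle; the r=2 cylinder at (13.5, 10.5) contributes a regular 8-gon of circumradius 2; Taking the union: the 2 present regions are separate (no shared area or edge), so areas and boundary lengths simply add and each stays a separate island — 2 connected regions; the r=10.5 cylinder at (6.5, -2.5) contributes a regular 8-gon of circumradius 10.5; Subtracting the remaining from the first: starting from the result so far, the r=10.5 cylinder at (6.5, -2.5) partially overlaps it — only the 35.46 mm² overlap (of its 311.83 mm²) is removed, clipping the outline — 2 connected regions. The result has 2 disconnected regions.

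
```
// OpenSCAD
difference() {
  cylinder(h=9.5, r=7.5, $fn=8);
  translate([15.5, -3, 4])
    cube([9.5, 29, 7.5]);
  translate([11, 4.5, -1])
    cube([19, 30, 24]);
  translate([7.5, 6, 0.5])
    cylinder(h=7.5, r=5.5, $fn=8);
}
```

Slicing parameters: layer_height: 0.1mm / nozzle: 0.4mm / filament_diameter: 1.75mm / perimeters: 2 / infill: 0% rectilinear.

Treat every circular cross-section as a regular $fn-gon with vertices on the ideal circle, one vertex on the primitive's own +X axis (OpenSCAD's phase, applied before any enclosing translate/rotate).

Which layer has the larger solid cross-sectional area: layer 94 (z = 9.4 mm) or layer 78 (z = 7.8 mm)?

layer 94 (z = 9.4 mm)

Layer 94 (z = 9.4): the cylinder: section is a regular 8-gon, circumradius r=7.5 (area = (8/2)·7.500²·sin(360°/8) = 159.10 mm²); the cube at (15.5, -3) is present — its section is the full 9.5×29 rectangle (area 275.50 mm²); the cube at (11, 4.5) is present — its section is the full 19×30 rectangle (area 570.00 mm²); the cylinder at (7.5, 6) is not intersected at this z (z outside [0.5, 8]); Taking the first minus the rest: starting from the r=7.5 cylinder (159.10 mm²), the 9.5×29 cube at (15.5, -3) misses the remaining region (no effect); the 19×30 cube at (11, 4.5) misses the remaining region (no effect) — area = 159.10 mm². So its area = 159.10 mm². Layer 78 (z = 7.8): the r=7.5 cylinder gives a regular 8-gon of circumradius 7.5 (constant along its height) (area = (8/2)·7.500²·sin(360°/8) = 159.10 mm²); the cube at (15.5, -3) is present — its section is the full 9.5×29 rectangle (area 275.50 mm²); the 19×30 cube at (11, 4.5) contributes its full rectangle (area 570.00 mm²); the r=5.5 cylinder at (7.5, 6) gives a regular 8-gon of circumradius 5.5 (constant along its height) (area = (8/2)·5.500²·sin(360°/8) = 85.56 mm²); Subtracting the remaining from the first: starting from the r=7.5 cylinder (159.10 mm²), the 9.5×29 cube at (15.5, -3) misses the remaining region (no effect); the 19×30 cube at (11, 4.5) misses the remaining region (no effect); the r=5.5 cylinder at (7.5, 6) partially overlaps it — only the 13.98 mm² overlap (of its 85.56 mm²) is removed, clipping the outline — area = 145.12 mm². So its area = 145.12 mm². Layer 94 is larger (159.10 vs 145.12 mm²).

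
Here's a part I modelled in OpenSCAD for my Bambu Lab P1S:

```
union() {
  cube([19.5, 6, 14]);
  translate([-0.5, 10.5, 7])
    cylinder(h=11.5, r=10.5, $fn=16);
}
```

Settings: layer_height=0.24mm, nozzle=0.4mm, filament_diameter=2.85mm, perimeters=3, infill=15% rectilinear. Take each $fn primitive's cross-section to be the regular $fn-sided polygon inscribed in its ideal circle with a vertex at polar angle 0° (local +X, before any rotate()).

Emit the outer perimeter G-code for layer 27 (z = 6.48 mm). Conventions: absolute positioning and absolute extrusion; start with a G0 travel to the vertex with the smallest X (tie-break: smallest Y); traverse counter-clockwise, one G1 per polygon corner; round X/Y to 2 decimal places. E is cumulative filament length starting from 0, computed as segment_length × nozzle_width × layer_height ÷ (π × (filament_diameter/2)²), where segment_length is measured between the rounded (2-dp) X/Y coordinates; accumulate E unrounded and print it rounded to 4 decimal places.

G0 X0.00 Y0.00 Z6.48
G1 X19.50 Y0.00 E0.2934
G1 X19.50 Y6.00 E0.3837
G1 X0.00 Y6.00 E0.6772
G1 X0.00 Y0.00 E0.7675

At z = 6.48 mm: the 19.5×6 cube contributes its full rectangle; the cylinder at (-0.5, 10.5) does not reach this height (z outside [7, 18.5]); Combining (union): only the 19.5×6 cube is present, so the union is just that shape — 1 connected region. The outline is a single polygon with 4 vertices. Extrusion per mm of travel: 0.4 × 0.24 / (π × 1.425²) = 0.015048. Accumulating E over each segment gives final E = 0.7675.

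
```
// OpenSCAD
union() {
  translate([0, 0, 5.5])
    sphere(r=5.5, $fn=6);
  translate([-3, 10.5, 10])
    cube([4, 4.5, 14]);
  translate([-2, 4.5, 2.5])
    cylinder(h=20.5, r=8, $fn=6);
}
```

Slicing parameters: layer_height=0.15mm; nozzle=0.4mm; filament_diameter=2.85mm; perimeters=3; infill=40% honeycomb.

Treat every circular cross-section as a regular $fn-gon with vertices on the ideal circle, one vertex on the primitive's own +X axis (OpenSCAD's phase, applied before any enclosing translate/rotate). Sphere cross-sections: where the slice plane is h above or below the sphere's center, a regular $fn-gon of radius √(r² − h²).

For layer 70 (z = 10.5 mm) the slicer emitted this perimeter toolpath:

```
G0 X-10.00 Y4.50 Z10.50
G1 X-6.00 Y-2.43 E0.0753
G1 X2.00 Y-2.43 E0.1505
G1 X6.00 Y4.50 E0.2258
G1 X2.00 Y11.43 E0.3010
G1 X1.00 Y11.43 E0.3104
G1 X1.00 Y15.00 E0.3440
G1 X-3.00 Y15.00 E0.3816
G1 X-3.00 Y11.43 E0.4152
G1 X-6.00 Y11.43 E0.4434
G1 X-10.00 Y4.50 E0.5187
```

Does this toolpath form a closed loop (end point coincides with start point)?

yes

Start point (G0): (-10.00, 4.50). End point (last G1): the path returns to the start — closed.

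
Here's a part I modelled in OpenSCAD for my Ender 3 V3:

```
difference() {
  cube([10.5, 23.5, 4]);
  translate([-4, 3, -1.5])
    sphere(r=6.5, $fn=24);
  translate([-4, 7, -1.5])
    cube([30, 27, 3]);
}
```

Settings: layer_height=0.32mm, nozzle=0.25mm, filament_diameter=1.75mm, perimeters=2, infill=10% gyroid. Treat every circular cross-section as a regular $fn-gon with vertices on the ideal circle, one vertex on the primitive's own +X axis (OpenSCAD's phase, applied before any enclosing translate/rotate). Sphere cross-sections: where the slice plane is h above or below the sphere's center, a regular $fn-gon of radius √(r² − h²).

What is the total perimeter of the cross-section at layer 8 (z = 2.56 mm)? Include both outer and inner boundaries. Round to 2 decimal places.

68.44 mm

At z = 2.56 mm: the cube is present — its section is the full 10.5×23.5 rectangle (perimeter 68.00 mm); the sphere at (-4, 3): section is a regular 24-gon, circumradius = √(r²−h²) = √(6.5²−4.06²) = 5.076 (perimeter = 2·24·5.076·sin(180°/24) = 31.80 mm); the cube at (-4, 7) is not intersected at this z (z outside [-1.5, 1.5]); Taking the first minus the rest: starting from the 10.5×23.5 cube, the r=6.5 sphere at (-4, 3) partially overlaps it — only the 4.39 mm² overlap (of its 80.03 mm²) is removed, clipping the outline — boundary = 68.44 mm. Overall, the cross-section is a single solid region. Total boundary length (outer) = 68.44 mm.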